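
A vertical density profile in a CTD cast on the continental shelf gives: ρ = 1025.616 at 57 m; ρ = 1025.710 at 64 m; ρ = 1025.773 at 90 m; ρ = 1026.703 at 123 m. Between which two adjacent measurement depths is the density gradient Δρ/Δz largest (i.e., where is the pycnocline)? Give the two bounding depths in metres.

Compute the density gradient over each adjacent pair:
  57–64 m: Δρ/Δz = 0.094/7 = 0.013 kg m⁻⁴
  64–90 m: Δρ/Δz = 0.063/26 = 2.4 × 10⁻³ kg m⁻⁴
  90–123 m: Δρ/Δz = 0.930/33 = 0.028 kg m⁻⁴
The largest gradient is in the 90–123 m interval — the pycnocline.

90–123 m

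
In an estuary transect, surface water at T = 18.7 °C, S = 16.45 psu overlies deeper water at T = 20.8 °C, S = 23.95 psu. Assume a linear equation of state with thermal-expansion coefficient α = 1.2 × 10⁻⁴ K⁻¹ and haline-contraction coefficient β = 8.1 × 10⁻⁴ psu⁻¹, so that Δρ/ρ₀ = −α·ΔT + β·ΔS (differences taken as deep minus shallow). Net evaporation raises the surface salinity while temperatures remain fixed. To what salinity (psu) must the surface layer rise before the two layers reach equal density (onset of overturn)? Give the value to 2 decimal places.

Neutral buoyancy requires −α(T_deep − T_surf) + β(S_deep − S_surf′) = 0.
S_surf′ = S_deep − (α/β)·ΔT = 23.95 − (1.2 × 10⁻⁴/8.1 × 10⁻⁴)·(+2.1) = 23.6389 psu.
Increase required: 23.6389 − 16.45 = 7.1889 psu.

23.64 psu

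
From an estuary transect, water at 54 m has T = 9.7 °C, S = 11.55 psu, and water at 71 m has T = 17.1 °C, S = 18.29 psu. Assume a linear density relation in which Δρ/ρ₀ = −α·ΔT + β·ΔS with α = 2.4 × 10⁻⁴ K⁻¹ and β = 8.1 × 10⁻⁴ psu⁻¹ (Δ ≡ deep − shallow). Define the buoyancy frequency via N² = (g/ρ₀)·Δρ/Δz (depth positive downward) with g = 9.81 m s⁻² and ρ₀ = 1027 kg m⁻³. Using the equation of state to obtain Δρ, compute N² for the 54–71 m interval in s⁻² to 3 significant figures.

ΔT = +7.4 K, ΔS = +6.74 psu (deep − shallow).
Δρ/ρ₀ = −αΔT + βΔS = -1.776 × 10⁻³ + 5.4594 × 10⁻³ = 3.6834 × 10⁻³, so Δρ ≈ 3.783 kg m⁻³.
N² = (g/ρ₀)·Δρ/Δz = g·(Δρ/ρ₀)/Δz = 9.81 × 3.6834 × 10⁻³ / 17 = 2.1255 × 10⁻³ s⁻² ≈ 2.13 × 10⁻³ s⁻².

2.13 × 10⁻³ s⁻²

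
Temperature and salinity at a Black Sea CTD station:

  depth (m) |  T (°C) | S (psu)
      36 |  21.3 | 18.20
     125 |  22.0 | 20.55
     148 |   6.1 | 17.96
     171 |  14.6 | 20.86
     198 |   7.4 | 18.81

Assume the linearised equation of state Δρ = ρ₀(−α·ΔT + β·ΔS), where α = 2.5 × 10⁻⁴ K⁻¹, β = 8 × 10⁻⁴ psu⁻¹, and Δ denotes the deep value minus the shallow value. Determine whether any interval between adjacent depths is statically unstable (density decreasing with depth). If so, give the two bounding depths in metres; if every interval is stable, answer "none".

none

Evaluate Δρ/ρ₀ = −αΔT + βΔS across each adjacent pair:
  36–125 m: −αΔT+βΔS = −(2.5 × 10⁻⁴)(+0.7)+(8 × 10⁻⁴)(+2.35) = 1.7 × 10⁻³ → stable
  125–148 m: −αΔT+βΔS = −(2.5 × 10⁻⁴)(-15.9)+(8 × 10⁻⁴)(-2.59) = 1.9 × 10⁻³ → stable
  148–171 m: −αΔT+βΔS = −(2.5 × 10⁻⁴)(+8.5)+(8 × 10⁻⁴)(+2.90) = 1.9 × 10⁻⁴ → stable
  171–198 m: −αΔT+βΔS = −(2.5 × 10⁻⁴)(-7.2)+(8 × 10⁻⁴)(-2.05) = 1.6 × 10⁻⁴ → stable
Every interval has Δρ > 0: the column is stably stratified throughout.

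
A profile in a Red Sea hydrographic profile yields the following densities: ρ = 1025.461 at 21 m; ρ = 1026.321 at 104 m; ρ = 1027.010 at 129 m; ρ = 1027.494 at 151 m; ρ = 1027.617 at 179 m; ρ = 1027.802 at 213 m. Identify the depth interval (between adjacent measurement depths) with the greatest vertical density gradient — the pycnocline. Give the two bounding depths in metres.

104–129 m

Compute the density gradient over each adjacent pair:
  21–104 m: Δρ/Δz = 0.860/83 = 0.010 kg m⁻⁴
  104–129 m: Δρ/Δz = 0.689/25 = 0.028 kg m⁻⁴
  129–151 m: Δρ/Δz = 0.484/22 = 0.022 kg m⁻⁴
  151–179 m: Δρ/Δz = 0.123/28 = 4.4 × 10⁻³ kg m⁻⁴
  179–213 m: Δρ/Δz = 0.185/34 = 5.4 × 10⁻³ kg m⁻⁴
The largest gradient is in the 104–129 m interval — the pycnocline.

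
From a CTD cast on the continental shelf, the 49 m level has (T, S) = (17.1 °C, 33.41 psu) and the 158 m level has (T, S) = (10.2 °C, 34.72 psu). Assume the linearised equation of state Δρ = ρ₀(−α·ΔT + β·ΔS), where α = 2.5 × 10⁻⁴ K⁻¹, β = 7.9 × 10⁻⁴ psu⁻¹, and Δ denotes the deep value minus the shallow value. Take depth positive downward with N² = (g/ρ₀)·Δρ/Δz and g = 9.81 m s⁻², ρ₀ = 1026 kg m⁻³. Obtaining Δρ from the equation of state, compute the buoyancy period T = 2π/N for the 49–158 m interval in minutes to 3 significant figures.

ΔT = -6.9 K, ΔS = +1.31 psu (deep − shallow).
Δρ/ρ₀ = −αΔT + βΔS = 1.725 × 10⁻³ + 1.0349 × 10⁻³ = 2.7599 × 10⁻³, so Δρ ≈ 2.832 kg m⁻³.
N² = (g/ρ₀)·Δρ/Δz = g·(Δρ/ρ₀)/Δz = 9.81 × 2.7599 × 10⁻³ / 109 = 2.4839 × 10⁻⁴ s⁻².
N = √(2.4839 × 10⁻⁴) = 0.015760 rad s⁻¹ → T = 2π/N = 398.68 s = 6.6447 min ≈ 6.64 min.

6.64 min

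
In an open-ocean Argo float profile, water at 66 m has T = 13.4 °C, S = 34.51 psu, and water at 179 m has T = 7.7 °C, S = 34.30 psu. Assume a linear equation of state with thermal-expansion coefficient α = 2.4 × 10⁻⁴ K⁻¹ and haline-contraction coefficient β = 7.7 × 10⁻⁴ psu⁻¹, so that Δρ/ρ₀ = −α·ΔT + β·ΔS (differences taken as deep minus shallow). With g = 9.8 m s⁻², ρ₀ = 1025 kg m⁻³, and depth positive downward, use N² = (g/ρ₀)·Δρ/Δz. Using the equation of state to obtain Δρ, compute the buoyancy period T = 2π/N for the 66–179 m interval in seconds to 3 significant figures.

614 s

ΔT = -5.7 K, ΔS = -0.21 psu (deep − shallow).
Δρ/ρ₀ = −αΔT + βΔS = 1.368 × 10⁻³ − 1.617 × 10⁻⁴ = 1.2063 × 10⁻³, so Δρ ≈ 1.236 kg m⁻³.
N² = (g/ρ₀)·Δρ/Δz = g·(Δρ/ρ₀)/Δz = 9.8 × 1.2063 × 10⁻³ / 113 = 1.0462 × 10⁻⁴ s⁻².
N = √(1.0462 × 10⁻⁴) = 0.010228 rad s⁻¹ → T = 2π/N = 614.31 s ≈ 614 s.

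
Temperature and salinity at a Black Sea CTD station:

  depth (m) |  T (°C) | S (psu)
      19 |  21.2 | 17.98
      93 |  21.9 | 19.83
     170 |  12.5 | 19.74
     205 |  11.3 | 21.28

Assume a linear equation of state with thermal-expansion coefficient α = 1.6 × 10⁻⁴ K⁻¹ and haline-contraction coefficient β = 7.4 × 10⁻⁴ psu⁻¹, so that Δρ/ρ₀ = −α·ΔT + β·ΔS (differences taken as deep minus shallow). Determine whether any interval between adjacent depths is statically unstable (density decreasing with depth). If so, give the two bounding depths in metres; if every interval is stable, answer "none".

Evaluate Δρ/ρ₀ = −αΔT + βΔS across each adjacent pair:
  19–93 m: −αΔT+βΔS = −(1.6 × 10⁻⁴)(+0.7)+(7.4 × 10⁻⁴)(+1.85) = 1.3 × 10⁻³ → stable
  93–170 m: −αΔT+βΔS = −(1.6 × 10⁻⁴)(-9.4)+(7.4 × 10⁻⁴)(-0.09) = 1.4 × 10⁻³ → stable
  170–205 m: −αΔT+βΔS = −(1.6 × 10⁻⁴)(-1.2)+(7.4 × 10⁻⁴)(+1.54) = 1.3 × 10⁻³ → stable
Every interval has Δρ > 0: the column is stably stratified throughout.

none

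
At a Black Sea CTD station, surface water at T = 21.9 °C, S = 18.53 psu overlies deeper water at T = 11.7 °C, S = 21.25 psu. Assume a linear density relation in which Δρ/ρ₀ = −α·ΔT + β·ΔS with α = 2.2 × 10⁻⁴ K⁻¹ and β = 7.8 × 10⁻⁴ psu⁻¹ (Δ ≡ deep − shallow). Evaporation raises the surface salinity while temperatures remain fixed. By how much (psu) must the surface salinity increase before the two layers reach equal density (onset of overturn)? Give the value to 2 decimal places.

5.60 psu

Neutral buoyancy requires −α(T_deep − T_surf) + β(S_deep − S_surf′) = 0.
S_surf′ = S_deep − (α/β)·ΔT = 21.25 − (2.2 × 10⁻⁴/7.8 × 10⁻⁴)·(-10.2) = 24.1269 psu.
Increase required: 24.1269 − 18.53 = 5.5969 psu.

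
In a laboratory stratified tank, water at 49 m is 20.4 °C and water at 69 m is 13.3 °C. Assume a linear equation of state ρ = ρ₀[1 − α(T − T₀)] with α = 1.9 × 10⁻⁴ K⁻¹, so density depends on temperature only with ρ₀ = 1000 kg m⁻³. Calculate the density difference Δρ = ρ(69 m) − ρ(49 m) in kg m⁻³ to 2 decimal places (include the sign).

+1.35 kg m⁻³

ΔT = -7.1 K, Δρ/ρ₀ = −αΔT = 1.349 × 10⁻³.
Δρ = 1000 × (1.349 × 10⁻³) = +1.35 kg m⁻³.
Positive Δρ: denser below, stable.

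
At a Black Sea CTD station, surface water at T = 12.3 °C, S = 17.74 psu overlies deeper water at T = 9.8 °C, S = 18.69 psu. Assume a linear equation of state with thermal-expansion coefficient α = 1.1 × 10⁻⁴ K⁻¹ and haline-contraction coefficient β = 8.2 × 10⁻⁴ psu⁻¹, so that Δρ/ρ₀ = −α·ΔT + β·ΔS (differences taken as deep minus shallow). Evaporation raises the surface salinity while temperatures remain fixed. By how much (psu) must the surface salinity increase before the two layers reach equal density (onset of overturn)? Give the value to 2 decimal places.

1.29 psu

Neutral buoyancy requires −α(T_deep − T_surf) + β(S_deep − S_surf′) = 0.
S_surf′ = S_deep − (α/β)·ΔT = 18.69 − (1.1 × 10⁻⁴/8.2 × 10⁻⁴)·(-2.5) = 19.0254 psu.
Increase required: 19.0254 − 17.74 = 1.2854 psu.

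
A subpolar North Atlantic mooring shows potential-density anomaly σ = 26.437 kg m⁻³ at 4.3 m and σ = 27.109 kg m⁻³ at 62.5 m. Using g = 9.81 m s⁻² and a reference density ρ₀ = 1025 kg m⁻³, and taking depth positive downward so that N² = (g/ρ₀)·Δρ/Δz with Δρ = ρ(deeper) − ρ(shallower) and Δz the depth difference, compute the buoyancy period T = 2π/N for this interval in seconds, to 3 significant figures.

598 s

Δρ = 1027.109 − 1026.437 = 0.672 kg m⁻³ over Δz = 62.5 − 4.3 = 58.2 m.
N² = (9.81/1025) × (0.672/58.2) = 1.1051 × 10⁻⁴ s⁻².
N = √(1.1051 × 10⁻⁴) = 0.010512 rad s⁻¹, so T = 2π/N = 597.72 s ≈ 598 s.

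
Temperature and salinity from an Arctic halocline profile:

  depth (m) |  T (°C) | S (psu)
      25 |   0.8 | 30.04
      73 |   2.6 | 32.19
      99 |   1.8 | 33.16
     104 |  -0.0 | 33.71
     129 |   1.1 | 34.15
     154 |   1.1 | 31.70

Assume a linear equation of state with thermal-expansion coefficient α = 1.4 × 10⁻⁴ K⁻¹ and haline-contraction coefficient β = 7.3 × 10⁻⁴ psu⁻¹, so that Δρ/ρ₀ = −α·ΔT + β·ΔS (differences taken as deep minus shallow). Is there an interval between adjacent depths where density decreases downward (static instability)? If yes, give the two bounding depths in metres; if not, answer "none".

129–154 m

Evaluate Δρ/ρ₀ = −αΔT + βΔS across each adjacent pair:
  25–73 m: −αΔT+βΔS = −(1.4 × 10⁻⁴)(+1.8)+(7.3 × 10⁻⁴)(+2.15) = 1.3 × 10⁻³ → stable
  73–99 m: −αΔT+βΔS = −(1.4 × 10⁻⁴)(-0.8)+(7.3 × 10⁻⁴)(+0.97) = 8.2 × 10⁻⁴ → stable
  99–104 m: −αΔT+βΔS = −(1.4 × 10⁻⁴)(-1.8)+(7.3 × 10⁻⁴)(+0.55) = 6.5 × 10⁻⁴ → stable
  104–129 m: −αΔT+βΔS = −(1.4 × 10⁻⁴)(+1.1)+(7.3 × 10⁻⁴)(+0.44) = 1.7 × 10⁻⁴ → stable
  129–154 m: −αΔT+βΔS = −(1.4 × 10⁻⁴)(+0.0)+(7.3 × 10⁻⁴)(-2.45) = -1.8 × 10⁻³ → UNSTABLE
The 129–154 m interval has Δρ < 0: lighter water underlies denser water.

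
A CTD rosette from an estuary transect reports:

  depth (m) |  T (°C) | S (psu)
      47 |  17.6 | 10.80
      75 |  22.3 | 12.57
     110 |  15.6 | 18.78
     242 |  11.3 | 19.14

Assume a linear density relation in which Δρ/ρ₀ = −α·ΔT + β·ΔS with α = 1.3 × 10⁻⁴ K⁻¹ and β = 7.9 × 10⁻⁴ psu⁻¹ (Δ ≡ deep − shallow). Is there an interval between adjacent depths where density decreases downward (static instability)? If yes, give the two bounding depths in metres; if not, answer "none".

Evaluate Δρ/ρ₀ = −αΔT + βΔS across each adjacent pair:
  47–75 m: −αΔT+βΔS = −(1.3 × 10⁻⁴)(+4.7)+(7.9 × 10⁻⁴)(+1.77) = 7.9 × 10⁻⁴ → stable
  75–110 m: −αΔT+βΔS = −(1.3 × 10⁻⁴)(-6.7)+(7.9 × 10⁻⁴)(+6.21) = 5.8 × 10⁻³ → stable
  110–242 m: −αΔT+βΔS = −(1.3 × 10⁻⁴)(-4.3)+(7.9 × 10⁻⁴)(+0.36) = 8.4 × 10⁻⁴ → stable
Every interval has Δρ > 0: the column is stably stratified throughout.

none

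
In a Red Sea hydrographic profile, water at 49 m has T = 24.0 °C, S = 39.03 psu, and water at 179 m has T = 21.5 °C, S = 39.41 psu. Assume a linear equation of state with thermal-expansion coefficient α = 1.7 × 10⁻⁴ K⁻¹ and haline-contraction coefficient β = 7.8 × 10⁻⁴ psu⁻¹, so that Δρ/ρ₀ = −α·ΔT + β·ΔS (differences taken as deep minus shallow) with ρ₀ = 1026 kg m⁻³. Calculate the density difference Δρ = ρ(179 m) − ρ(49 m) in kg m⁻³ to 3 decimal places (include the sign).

+0.740 kg m⁻³

ΔT = -2.5 K, ΔS = +0.38 psu (deep − shallow).
Δρ/ρ₀ = −(1.7 × 10⁻⁴)(-2.5) + (7.8 × 10⁻⁴)(+0.38) = 7.214 × 10⁻⁴.
Δρ = 1026 × (7.214 × 10⁻⁴) = +0.740 kg m⁻³.
Positive Δρ: denser below, stable.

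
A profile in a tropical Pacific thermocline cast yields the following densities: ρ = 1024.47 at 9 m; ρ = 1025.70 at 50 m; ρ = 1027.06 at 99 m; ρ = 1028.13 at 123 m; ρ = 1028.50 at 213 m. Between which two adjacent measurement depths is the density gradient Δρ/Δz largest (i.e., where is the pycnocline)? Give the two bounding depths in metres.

99–123 m

Compute the density gradient over each adjacent pair:
  9–50 m: Δρ/Δz = 1.23/41 = 0.030 kg m⁻⁴
  50–99 m: Δρ/Δz = 1.36/49 = 0.028 kg m⁻⁴
  99–123 m: Δρ/Δz = 1.07/24 = 0.045 kg m⁻⁴
  123–213 m: Δρ/Δz = 0.37/90 = 4.1 × 10⁻³ kg m⁻⁴
The largest gradient is in the 99–123 m interval — the pycnocline.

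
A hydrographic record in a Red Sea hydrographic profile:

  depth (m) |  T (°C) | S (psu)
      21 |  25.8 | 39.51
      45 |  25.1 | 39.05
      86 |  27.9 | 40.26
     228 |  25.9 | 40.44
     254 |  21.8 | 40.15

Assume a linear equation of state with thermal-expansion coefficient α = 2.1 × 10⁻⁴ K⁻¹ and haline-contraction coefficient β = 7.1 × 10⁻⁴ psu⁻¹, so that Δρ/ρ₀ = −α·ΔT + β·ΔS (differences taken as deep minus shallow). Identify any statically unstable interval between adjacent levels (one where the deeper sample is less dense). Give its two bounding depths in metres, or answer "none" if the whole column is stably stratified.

21–45 m

Evaluate Δρ/ρ₀ = −αΔT + βΔS across each adjacent pair:
  21–45 m: −αΔT+βΔS = −(2.1 × 10⁻⁴)(-0.7)+(7.1 × 10⁻⁴)(-0.46) = -1.8 × 10⁻⁴ → UNSTABLE
  45–86 m: −αΔT+βΔS = −(2.1 × 10⁻⁴)(+2.8)+(7.1 × 10⁻⁴)(+1.21) = 2.7 × 10⁻⁴ → stable
  86–228 m: −αΔT+βΔS = −(2.1 × 10⁻⁴)(-2.0)+(7.1 × 10⁻⁴)(+0.18) = 5.5 × 10⁻⁴ → stable
  228–254 m: −αΔT+βΔS = −(2.1 × 10⁻⁴)(-4.1)+(7.1 × 10⁻⁴)(-0.29) = 6.6 × 10⁻⁴ → stable
The 21–45 m interval has Δρ < 0: lighter water underlies denser water.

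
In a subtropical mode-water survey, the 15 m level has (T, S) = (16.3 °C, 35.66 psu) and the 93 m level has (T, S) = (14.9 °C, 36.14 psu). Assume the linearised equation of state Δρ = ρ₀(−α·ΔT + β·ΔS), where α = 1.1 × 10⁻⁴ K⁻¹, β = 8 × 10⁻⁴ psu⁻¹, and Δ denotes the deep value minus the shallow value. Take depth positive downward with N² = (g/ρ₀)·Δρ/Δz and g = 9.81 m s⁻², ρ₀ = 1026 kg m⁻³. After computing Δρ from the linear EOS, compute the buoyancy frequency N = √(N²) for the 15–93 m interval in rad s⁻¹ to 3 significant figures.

ΔT = -1.4 K, ΔS = +0.48 psu (deep − shallow).
Δρ/ρ₀ = −αΔT + βΔS = 1.54 × 10⁻⁴ + 3.84 × 10⁻⁴ = 5.38 × 10⁻⁴, so Δρ ≈ 0.5520 kg m⁻³.
N² = (g/ρ₀)·Δρ/Δz = g·(Δρ/ρ₀)/Δz = 9.81 × 5.38 × 10⁻⁴ / 78 = 6.7664 × 10⁻⁵ s⁻².
N = √(6.7664 × 10⁻⁵) = 8.2258 × 10⁻³ rad s⁻¹ ≈ 8.23 × 10⁻³ rad s⁻¹.

8.23 × 10⁻³ rad s⁻¹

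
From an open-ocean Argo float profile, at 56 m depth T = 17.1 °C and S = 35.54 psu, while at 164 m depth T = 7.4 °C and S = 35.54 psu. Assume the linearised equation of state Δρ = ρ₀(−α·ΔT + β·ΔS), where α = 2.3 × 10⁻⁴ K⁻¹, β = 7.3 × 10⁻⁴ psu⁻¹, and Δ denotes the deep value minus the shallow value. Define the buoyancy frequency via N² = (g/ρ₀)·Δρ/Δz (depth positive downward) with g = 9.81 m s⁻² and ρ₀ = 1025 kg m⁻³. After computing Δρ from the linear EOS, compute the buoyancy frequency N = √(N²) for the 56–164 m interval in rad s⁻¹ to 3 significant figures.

0.0142 rad s⁻¹

ΔT = -9.7 K, ΔS = +0.00 psu (deep − shallow).
Δρ/ρ₀ = −αΔT + βΔS = 2.231 × 10⁻³ + 0 = 2.231 × 10⁻³, so Δρ ≈ 2.287 kg m⁻³.
N² = (g/ρ₀)·Δρ/Δz = g·(Δρ/ρ₀)/Δz = 9.81 × 2.231 × 10⁻³ / 108 = 2.0265 × 10⁻⁴ s⁻².
N = √(2.0265 × 10⁻⁴) = 0.014236 rad s⁻¹ ≈ 0.0142 rad s⁻¹.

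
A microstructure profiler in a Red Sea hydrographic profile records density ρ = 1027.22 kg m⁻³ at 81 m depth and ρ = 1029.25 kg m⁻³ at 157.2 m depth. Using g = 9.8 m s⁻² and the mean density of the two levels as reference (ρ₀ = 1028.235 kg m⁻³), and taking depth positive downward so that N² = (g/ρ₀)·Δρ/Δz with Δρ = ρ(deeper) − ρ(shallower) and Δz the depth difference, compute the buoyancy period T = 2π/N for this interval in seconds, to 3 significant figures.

Δρ = 1029.25 − 1027.22 = 2.03 kg m⁻³ over Δz = 157.2 − 81 = 76.2 m.
N² = (9.8/1028.235) × (2.03/76.2) = 2.5391 × 10⁻⁴ s⁻².
N = √(2.5391 × 10⁻⁴) = 0.015935 rad s⁻¹, so T = 2π/N = 394.30 s ≈ 394 s.

394 s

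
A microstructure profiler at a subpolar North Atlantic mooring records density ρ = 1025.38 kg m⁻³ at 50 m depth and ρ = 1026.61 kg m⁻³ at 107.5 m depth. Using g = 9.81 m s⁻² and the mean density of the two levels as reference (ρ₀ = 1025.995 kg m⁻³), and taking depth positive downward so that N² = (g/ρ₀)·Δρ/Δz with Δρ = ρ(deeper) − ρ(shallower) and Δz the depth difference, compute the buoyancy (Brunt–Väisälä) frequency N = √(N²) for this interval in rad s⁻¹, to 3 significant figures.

0.0143 rad s⁻¹

Δρ = 1026.61 − 1025.38 = 1.23 kg m⁻³ over Δz = 107.5 − 50 = 57.5 m.
N² = (9.81/1025.995) × (1.23/57.5) = 2.0453 × 10⁻⁴ s⁻².
N = √(2.0453 × 10⁻⁴) = 0.014301 rad s⁻¹ ≈ 0.0143 rad s⁻¹.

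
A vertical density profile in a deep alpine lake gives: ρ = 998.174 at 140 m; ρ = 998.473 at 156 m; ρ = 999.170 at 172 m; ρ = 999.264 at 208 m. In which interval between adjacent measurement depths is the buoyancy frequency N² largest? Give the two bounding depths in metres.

156–172 m

Compute the density gradient over each adjacent pair:
  140–156 m: Δρ/Δz = 0.299/16 = 0.019 kg m⁻⁴
  156–172 m: Δρ/Δz = 0.697/16 = 0.044 kg m⁻⁴
  172–208 m: Δρ/Δz = 0.094/36 = 2.6 × 10⁻³ kg m⁻⁴
The largest gradient is in the 156–172 m interval — the pycnocline.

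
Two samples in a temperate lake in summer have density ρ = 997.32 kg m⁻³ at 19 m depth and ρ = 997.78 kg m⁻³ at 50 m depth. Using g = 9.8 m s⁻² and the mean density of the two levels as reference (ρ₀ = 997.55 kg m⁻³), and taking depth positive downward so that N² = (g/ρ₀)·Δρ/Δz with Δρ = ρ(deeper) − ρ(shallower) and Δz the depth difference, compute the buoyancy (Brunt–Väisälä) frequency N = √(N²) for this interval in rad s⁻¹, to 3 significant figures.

Δρ = 997.78 − 997.32 = 0.46 kg m⁻³ over Δz = 50 − 19 = 31 m.
N² = (9.8/997.55) × (0.46/31) = 1.4578 × 10⁻⁴ s⁻².
N = √(1.4578 × 10⁻⁴) = 0.012074 rad s⁻¹ ≈ 0.0121 rad s⁻¹.

0.0121 rad s⁻¹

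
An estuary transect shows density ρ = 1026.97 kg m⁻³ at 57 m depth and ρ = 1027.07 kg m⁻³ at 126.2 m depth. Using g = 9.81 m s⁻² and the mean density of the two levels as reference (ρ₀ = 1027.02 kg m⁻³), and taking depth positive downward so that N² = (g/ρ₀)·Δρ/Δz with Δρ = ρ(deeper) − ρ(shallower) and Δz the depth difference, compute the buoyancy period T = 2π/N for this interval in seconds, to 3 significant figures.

Δρ = 1027.07 − 1026.97 = 0.10 kg m⁻³ over Δz = 126.2 − 57 = 69.2 m.
N² = (9.81/1027.02) × (0.10/69.2) = 1.3803 × 10⁻⁵ s⁻².
N = √(1.3803 × 10⁻⁵) = 3.7152 × 10⁻³ rad s⁻¹, so T = 2π/N = 1.6912 × 10³ s ≈ 1.69 × 10³ s.

1.69 × 10³ s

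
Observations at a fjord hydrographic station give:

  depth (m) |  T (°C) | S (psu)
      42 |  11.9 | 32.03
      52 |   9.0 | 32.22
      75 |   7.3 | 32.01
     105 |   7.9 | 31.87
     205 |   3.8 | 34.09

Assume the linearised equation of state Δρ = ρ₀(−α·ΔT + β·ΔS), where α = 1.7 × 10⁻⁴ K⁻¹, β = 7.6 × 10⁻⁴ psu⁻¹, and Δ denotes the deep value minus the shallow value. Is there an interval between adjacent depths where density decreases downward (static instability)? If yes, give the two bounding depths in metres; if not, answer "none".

75–105 m

Evaluate Δρ/ρ₀ = −αΔT + βΔS across each adjacent pair:
  42–52 m: −αΔT+βΔS = −(1.7 × 10⁻⁴)(-2.9)+(7.6 × 10⁻⁴)(+0.19) = 6.4 × 10⁻⁴ → stable
  52–75 m: −αΔT+βΔS = −(1.7 × 10⁻⁴)(-1.7)+(7.6 × 10⁻⁴)(-0.21) = 1.3 × 10⁻⁴ → stable
  75–105 m: −αΔT+βΔS = −(1.7 × 10⁻⁴)(+0.6)+(7.6 × 10⁻⁴)(-0.14) = -2.1 × 10⁻⁴ → UNSTABLE
  105–205 m: −αΔT+βΔS = −(1.7 × 10⁻⁴)(-4.1)+(7.6 × 10⁻⁴)(+2.22) = 2.4 × 10⁻³ → stable
The 75–105 m interval has Δρ < 0: lighter water underlies denser water.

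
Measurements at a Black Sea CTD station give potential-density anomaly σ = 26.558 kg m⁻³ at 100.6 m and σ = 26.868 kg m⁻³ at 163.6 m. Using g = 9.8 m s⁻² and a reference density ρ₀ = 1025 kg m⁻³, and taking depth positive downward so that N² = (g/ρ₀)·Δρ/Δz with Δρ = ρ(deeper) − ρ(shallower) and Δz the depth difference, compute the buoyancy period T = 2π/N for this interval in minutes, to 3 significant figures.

Δρ = 1026.868 − 1026.558 = 0.310 kg m⁻³ over Δz = 163.6 − 100.6 = 63 m.
N² = (9.8/1025) × (0.310/63) = 4.7046 × 10⁻⁵ s⁻².
N = √(4.7046 × 10⁻⁵) = 6.8590 × 10⁻³ rad s⁻¹, so T = 2π/N = 916.05 s = 15.268 min ≈ 15.3 min.

15.3 min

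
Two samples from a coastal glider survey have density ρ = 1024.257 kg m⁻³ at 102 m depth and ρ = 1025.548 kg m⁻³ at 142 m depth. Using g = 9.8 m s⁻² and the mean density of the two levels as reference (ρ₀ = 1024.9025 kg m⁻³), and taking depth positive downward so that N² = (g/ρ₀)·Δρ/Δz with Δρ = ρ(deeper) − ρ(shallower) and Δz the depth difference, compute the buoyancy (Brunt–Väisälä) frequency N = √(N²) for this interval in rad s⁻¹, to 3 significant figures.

0.0176 rad s⁻¹

Δρ = 1025.548 − 1024.257 = 1.291 kg m⁻³ over Δz = 142 − 102 = 40 m.
N² = (9.8/1024.9025) × (1.291/40) = 3.0861 × 10⁻⁴ s⁻².
N = √(3.0861 × 10⁻⁴) = 0.017567 rad s⁻¹ ≈ 0.0176 rad s⁻¹.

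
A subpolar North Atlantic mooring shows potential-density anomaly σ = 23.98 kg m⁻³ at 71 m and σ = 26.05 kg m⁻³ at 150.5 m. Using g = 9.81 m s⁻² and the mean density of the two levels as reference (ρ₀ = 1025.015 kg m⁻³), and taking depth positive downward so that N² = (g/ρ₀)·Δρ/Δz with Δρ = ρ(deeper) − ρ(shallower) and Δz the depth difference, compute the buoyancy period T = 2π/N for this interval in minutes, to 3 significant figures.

6.63 min

Δρ = 1026.05 − 1023.98 = 2.07 kg m⁻³ over Δz = 150.5 − 71 = 79.5 m.
N² = (9.81/1025.015) × (2.07/79.5) = 2.4920 × 10⁻⁴ s⁻².
N = √(2.4920 × 10⁻⁴) = 0.015786 rad s⁻¹, so T = 2π/N = 398.02 s = 6.6337 min ≈ 6.63 min.
Since Δρ > 0 the layer is stably stratified.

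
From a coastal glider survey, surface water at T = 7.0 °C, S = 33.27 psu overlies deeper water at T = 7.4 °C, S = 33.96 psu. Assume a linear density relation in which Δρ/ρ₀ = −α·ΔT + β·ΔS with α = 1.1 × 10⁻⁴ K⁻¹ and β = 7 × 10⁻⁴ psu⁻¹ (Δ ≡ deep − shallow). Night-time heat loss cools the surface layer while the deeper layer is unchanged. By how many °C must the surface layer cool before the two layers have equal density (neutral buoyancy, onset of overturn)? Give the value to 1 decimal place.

4.0 °C

Neutral buoyancy requires Δρ = 0, i.e. −α(T_deep − T_surf′) + β(S_deep − S_surf) = 0.
T_surf′ = T_deep − (β/α)·ΔS = 7.4 − (7 × 10⁻⁴/1.1 × 10⁻⁴)·(+0.69) = 3.009 °C.
Cooling required: 7.0 − (3.009) = 3.991 °C.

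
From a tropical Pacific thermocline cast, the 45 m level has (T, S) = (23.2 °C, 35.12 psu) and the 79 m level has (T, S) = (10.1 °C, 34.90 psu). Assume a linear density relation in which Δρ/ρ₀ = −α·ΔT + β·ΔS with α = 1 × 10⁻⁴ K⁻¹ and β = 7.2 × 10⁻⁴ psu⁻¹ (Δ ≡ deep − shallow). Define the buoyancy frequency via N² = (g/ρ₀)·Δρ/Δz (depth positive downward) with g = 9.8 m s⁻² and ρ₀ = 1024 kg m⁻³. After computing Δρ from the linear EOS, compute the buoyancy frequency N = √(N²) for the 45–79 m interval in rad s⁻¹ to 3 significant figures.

0.0182 rad s⁻¹

ΔT = -13.1 K, ΔS = -0.22 psu (deep − shallow).
Δρ/ρ₀ = −αΔT + βΔS = 1.31 × 10⁻³ − 1.584 × 10⁻⁴ = 1.1516 × 10⁻³, so Δρ ≈ 1.179 kg m⁻³.
N² = (g/ρ₀)·Δρ/Δz = g·(Δρ/ρ₀)/Δz = 9.8 × 1.1516 × 10⁻³ / 34 = 3.3193 × 10⁻⁴ s⁻².
N = √(3.3193 × 10⁻⁴) = 0.018219 rad s⁻¹ ≈ 0.0182 rad s⁻¹.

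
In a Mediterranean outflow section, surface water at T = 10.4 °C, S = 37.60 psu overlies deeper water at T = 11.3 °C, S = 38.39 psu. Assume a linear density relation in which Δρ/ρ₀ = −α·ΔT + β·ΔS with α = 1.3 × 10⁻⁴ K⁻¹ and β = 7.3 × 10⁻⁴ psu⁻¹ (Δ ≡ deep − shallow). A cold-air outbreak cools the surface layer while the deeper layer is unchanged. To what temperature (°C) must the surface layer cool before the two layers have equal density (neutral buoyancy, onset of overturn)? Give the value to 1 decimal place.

Neutral buoyancy requires Δρ = 0, i.e. −α(T_deep − T_surf′) + β(S_deep − S_surf) = 0.
T_surf′ = T_deep − (β/α)·ΔS = 11.3 − (7.3 × 10⁻⁴/1.3 × 10⁻⁴)·(+0.79) = 6.864 °C.
Cooling required: 10.4 − (6.864) = 3.536 °C.

6.9 °C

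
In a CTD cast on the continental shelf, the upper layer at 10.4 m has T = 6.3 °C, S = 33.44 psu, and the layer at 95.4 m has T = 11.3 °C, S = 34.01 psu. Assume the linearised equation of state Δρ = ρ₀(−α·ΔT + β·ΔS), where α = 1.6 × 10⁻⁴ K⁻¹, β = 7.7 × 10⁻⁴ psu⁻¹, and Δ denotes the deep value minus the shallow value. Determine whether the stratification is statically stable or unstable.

ΔT = 11.3 − 6.3 = +5.0 K and ΔS = 34.01 − 33.44 = +0.57 psu (deep − shallow).
−αΔT = -8.00 × 10⁻⁴; βΔS = 4.389 × 10⁻⁴; sum Δρ/ρ₀ = -3.611 × 10⁻⁴.
Δρ/ρ₀ < 0, so Δρ < 0: deeper water is lighter → statically unstable; the column would overturn.

unstable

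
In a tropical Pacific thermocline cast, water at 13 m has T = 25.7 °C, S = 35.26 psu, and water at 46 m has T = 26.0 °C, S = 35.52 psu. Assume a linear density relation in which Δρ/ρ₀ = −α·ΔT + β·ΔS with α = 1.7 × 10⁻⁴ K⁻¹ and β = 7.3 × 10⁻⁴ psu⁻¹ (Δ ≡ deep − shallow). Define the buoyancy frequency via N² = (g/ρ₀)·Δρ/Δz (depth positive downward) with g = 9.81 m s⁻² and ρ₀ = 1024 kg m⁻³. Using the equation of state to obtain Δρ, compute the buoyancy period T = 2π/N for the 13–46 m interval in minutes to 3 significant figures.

ΔT = +0.3 K, ΔS = +0.26 psu (deep − shallow).
Δρ/ρ₀ = −αΔT + βΔS = -5.10 × 10⁻⁵ + 1.898 × 10⁻⁴ = 1.388 × 10⁻⁴, so Δρ ≈ 0.1421 kg m⁻³.
N² = (g/ρ₀)·Δρ/Δz = g·(Δρ/ρ₀)/Δz = 9.81 × 1.388 × 10⁻⁴ / 33 = 4.1261 × 10⁻⁵ s⁻².
N = √(4.1261 × 10⁻⁵) = 6.4235 × 10⁻³ rad s⁻¹ → T = 2π/N = 978.16 s = 16.303 min ≈ 16.3 min.

16.3 min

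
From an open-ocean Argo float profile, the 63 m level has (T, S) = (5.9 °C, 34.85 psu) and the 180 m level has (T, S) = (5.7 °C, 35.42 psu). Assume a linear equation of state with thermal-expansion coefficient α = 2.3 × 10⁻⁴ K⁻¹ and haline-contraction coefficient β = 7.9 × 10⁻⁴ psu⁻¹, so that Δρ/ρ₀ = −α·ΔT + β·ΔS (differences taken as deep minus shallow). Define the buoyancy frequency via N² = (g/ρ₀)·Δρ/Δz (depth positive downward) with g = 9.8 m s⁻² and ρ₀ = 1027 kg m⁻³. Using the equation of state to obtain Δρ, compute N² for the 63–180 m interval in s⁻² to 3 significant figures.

ΔT = -0.2 K, ΔS = +0.57 psu (deep − shallow).
Δρ/ρ₀ = −αΔT + βΔS = 4.60 × 10⁻⁵ + 4.503 × 10⁻⁴ = 4.963 × 10⁻⁴, so Δρ ≈ 0.5097 kg m⁻³.
N² = (g/ρ₀)·Δρ/Δz = g·(Δρ/ρ₀)/Δz = 9.8 × 4.963 × 10⁻⁴ / 117 = 4.1570 × 10⁻⁵ s⁻² ≈ 4.16 × 10⁻⁵ s⁻².

4.16 × 10⁻⁵ s⁻²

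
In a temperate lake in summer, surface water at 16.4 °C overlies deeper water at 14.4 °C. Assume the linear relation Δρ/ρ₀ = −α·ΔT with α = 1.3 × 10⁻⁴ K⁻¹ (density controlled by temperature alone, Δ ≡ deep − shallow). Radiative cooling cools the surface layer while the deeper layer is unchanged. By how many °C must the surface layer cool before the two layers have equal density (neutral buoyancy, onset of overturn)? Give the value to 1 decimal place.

2.0 °C

With temperature the only control, equal density requires T_surf′ = T_deep.
T_surf′ = 14.4 °C.
Cooling required: 16.4 − 14.4 = 2.0 °C.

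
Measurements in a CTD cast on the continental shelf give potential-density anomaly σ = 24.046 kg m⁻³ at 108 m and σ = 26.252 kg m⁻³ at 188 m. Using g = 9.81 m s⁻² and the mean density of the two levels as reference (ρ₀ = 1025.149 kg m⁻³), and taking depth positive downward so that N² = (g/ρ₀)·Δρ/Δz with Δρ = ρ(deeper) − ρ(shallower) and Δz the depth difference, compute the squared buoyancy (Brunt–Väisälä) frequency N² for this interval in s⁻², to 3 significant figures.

Δρ = 1026.252 − 1024.046 = 2.206 kg m⁻³ over Δz = 188 − 108 = 80 m.
N² = (9.81/1025.149) × (2.206/80) = 2.6387 × 10⁻⁴ s⁻² ≈ 2.64 × 10⁻⁴ s⁻².
A positive N² confirms static stability across the interval.

2.64 × 10⁻⁴ s⁻²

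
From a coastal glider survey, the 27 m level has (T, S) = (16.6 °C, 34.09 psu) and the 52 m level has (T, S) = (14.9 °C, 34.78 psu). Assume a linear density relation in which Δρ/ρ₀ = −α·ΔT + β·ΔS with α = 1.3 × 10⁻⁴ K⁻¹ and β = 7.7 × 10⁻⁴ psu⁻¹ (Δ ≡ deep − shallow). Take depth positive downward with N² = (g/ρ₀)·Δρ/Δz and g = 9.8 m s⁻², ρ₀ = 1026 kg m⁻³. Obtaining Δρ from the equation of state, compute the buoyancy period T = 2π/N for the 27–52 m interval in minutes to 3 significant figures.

6.10 min

ΔT = -1.7 K, ΔS = +0.69 psu (deep − shallow).
Δρ/ρ₀ = −αΔT + βΔS = 2.21 × 10⁻⁴ + 5.313 × 10⁻⁴ = 7.523 × 10⁻⁴, so Δρ ≈ 0.7719 kg m⁻³.
N² = (g/ρ₀)·Δρ/Δz = g·(Δρ/ρ₀)/Δz = 9.8 × 7.523 × 10⁻⁴ / 25 = 2.9490 × 10⁻⁴ s⁻².
N = √(2.9490 × 10⁻⁴) = 0.017173 rad s⁻¹ → T = 2π/N = 365.88 s = 6.0980 min ≈ 6.10 min.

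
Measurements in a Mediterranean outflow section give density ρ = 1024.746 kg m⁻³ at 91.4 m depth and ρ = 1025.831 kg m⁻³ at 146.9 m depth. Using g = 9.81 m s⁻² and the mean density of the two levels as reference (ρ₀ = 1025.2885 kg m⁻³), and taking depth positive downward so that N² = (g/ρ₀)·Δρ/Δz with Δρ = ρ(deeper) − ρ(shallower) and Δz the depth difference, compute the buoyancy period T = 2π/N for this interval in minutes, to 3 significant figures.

Δρ = 1025.831 − 1024.746 = 1.085 kg m⁻³ over Δz = 146.9 − 91.4 = 55.5 m.
N² = (9.81/1025.2885) × (1.085/55.5) = 1.8705 × 10⁻⁴ s⁻².
N = √(1.8705 × 10⁻⁴) = 0.013677 rad s⁻¹, so T = 2π/N = 459.40 s = 7.6567 min ≈ 7.66 min.

7.66 min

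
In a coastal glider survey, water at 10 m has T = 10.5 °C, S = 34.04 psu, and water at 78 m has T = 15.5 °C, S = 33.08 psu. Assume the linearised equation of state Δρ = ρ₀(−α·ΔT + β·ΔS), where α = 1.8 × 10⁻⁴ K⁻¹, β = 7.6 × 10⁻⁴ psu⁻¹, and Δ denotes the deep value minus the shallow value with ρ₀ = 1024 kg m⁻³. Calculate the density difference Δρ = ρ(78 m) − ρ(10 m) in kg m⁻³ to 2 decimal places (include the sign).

-1.67 kg m⁻³

ΔT = +5.0 K, ΔS = -0.96 psu (deep − shallow).
Δρ/ρ₀ = −(1.8 × 10⁻⁴)(+5.0) + (7.6 × 10⁻⁴)(-0.96) = -1.6296 × 10⁻³.
Δρ = 1024 × (-1.6296 × 10⁻³) = -1.67 kg m⁻³.
Negative Δρ: lighter below, statically unstable.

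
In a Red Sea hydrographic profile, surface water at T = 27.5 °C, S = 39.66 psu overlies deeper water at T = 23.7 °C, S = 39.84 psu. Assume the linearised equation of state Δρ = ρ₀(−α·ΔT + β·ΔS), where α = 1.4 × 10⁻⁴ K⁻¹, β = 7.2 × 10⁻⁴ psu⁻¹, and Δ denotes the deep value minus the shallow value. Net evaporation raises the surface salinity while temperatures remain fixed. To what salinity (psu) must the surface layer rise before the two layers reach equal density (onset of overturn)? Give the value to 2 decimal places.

40.58 psu

Neutral buoyancy requires −α(T_deep − T_surf) + β(S_deep − S_surf′) = 0.
S_surf′ = S_deep − (α/β)·ΔT = 39.84 − (1.4 × 10⁻⁴/7.2 × 10⁻⁴)·(-3.8) = 40.5789 psu.
Increase required: 40.5789 − 39.66 = 0.9189 psu.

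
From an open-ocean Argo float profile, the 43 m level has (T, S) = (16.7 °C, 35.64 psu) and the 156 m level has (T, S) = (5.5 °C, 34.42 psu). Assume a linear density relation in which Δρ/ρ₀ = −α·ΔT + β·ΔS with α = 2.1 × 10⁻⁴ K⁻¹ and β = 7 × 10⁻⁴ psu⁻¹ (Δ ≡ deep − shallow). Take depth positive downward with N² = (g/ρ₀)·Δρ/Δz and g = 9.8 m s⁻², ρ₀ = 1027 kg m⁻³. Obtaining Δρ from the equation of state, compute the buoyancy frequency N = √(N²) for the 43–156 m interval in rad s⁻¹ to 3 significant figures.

ΔT = -11.2 K, ΔS = -1.22 psu (deep − shallow).
Δρ/ρ₀ = −αΔT + βΔS = 2.352 × 10⁻³ − 8.54 × 10⁻⁴ = 1.498 × 10⁻³, so Δρ ≈ 1.538 kg m⁻³.
N² = (g/ρ₀)·Δρ/Δz = g·(Δρ/ρ₀)/Δz = 9.8 × 1.498 × 10⁻³ / 113 = 1.2992 × 10⁻⁴ s⁻².
N = √(1.2992 × 10⁻⁴) = 0.011398 rad s⁻¹ ≈ 0.0114 rad s⁻¹.

0.0114 rad s⁻¹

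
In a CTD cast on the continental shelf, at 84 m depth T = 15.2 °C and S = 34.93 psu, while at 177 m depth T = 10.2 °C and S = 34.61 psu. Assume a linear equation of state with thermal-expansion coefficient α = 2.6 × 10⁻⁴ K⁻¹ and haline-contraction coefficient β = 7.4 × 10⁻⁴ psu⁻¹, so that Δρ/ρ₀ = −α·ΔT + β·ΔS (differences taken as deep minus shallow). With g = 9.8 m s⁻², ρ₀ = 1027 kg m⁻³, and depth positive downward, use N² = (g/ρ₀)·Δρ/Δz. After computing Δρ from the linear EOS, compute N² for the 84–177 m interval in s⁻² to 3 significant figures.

1.12 × 10⁻⁴ s⁻²

ΔT = -5.0 K, ΔS = -0.32 psu (deep − shallow).
Δρ/ρ₀ = −αΔT + βΔS = 1.30 × 10⁻³ − 2.368 × 10⁻⁴ = 1.0632 × 10⁻³, so Δρ ≈ 1.092 kg m⁻³.
N² = (g/ρ₀)·Δρ/Δz = g·(Δρ/ρ₀)/Δz = 9.8 × 1.0632 × 10⁻³ / 93 = 1.1204 × 10⁻⁴ s⁻² ≈ 1.12 × 10⁻⁴ s⁻².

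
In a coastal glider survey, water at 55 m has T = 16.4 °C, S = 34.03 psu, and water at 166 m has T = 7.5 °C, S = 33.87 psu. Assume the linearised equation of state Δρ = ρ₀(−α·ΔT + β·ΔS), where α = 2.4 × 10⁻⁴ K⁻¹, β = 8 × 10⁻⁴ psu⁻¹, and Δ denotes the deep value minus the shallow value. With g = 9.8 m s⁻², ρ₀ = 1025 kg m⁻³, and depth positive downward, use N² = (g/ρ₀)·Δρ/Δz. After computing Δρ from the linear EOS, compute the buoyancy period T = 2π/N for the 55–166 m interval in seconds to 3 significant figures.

472 s

ΔT = -8.9 K, ΔS = -0.16 psu (deep − shallow).
Δρ/ρ₀ = −αΔT + βΔS = 2.136 × 10⁻³ − 1.28 × 10⁻⁴ = 2.008 × 10⁻³, so Δρ ≈ 2.058 kg m⁻³.
N² = (g/ρ₀)·Δρ/Δz = g·(Δρ/ρ₀)/Δz = 9.8 × 2.008 × 10⁻³ / 111 = 1.7728 × 10⁻⁴ s⁻².
N = √(1.7728 × 10⁻⁴) = 0.013315 rad s⁻¹ → T = 2π/N = 471.89 s ≈ 472 s.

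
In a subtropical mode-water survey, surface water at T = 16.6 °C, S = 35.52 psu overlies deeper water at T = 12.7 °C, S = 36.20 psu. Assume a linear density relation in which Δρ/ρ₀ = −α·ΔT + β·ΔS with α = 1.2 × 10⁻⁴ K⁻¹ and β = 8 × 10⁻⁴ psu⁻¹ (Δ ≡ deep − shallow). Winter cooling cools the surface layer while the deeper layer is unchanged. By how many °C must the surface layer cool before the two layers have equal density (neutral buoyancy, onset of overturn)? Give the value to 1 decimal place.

Neutral buoyancy requires Δρ = 0, i.e. −α(T_deep − T_surf′) + β(S_deep − S_surf) = 0.
T_surf′ = T_deep − (β/α)·ΔS = 12.7 − (8 × 10⁻⁴/1.2 × 10⁻⁴)·(+0.68) = 8.167 °C.
Cooling required: 16.6 − (8.167) = 8.433 °C.

8.4 °C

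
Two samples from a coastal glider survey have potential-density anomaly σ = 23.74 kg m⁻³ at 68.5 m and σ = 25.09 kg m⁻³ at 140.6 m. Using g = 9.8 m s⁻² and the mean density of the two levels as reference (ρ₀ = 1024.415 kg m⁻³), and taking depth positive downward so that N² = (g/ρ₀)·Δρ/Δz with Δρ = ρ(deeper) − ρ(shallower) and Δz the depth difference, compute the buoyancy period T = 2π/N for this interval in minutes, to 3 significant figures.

7.82 min

Δρ = 1025.09 − 1023.74 = 1.35 kg m⁻³ over Δz = 140.6 − 68.5 = 72.1 m.
N² = (9.8/1024.415) × (1.35/72.1) = 1.7912 × 10⁻⁴ s⁻².
N = √(1.7912 × 10⁻⁴) = 0.013384 rad s⁻¹, so T = 2π/N = 469.45 s = 7.8242 min ≈ 7.82 min.
Since Δρ > 0 the layer is stably stratified.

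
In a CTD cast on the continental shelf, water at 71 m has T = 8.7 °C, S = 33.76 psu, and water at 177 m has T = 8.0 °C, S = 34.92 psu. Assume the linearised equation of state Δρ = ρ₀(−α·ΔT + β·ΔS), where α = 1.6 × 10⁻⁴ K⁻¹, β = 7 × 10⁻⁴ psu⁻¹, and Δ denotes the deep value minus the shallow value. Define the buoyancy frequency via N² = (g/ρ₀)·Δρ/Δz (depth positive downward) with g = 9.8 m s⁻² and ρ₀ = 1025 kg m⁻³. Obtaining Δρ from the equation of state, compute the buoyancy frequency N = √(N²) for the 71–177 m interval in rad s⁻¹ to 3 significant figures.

ΔT = -0.7 K, ΔS = +1.16 psu (deep − shallow).
Δρ/ρ₀ = −αΔT + βΔS = 1.12 × 10⁻⁴ + 8.12 × 10⁻⁴ = 9.24 × 10⁻⁴, so Δρ ≈ 0.9471 kg m⁻³.
N² = (g/ρ₀)·Δρ/Δz = g·(Δρ/ρ₀)/Δz = 9.8 × 9.24 × 10⁻⁴ / 106 = 8.5426 × 10⁻⁵ s⁻².
N = √(8.5426 × 10⁻⁵) = 9.2426 × 10⁻³ rad s⁻¹ ≈ 9.24 × 10⁻³ rad s⁻¹.

9.24 × 10⁻³ rad s⁻¹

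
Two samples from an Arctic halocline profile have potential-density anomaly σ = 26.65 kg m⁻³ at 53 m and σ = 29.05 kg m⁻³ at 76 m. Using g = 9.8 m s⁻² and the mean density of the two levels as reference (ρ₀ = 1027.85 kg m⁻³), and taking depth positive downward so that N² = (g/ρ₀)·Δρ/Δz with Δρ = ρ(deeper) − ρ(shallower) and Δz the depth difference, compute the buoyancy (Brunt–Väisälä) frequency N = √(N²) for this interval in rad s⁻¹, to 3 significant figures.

0.0315 rad s⁻¹

Δρ = 1029.05 − 1026.65 = 2.40 kg m⁻³ over Δz = 76 − 53 = 23 m.
N² = (9.8/1027.85) × (2.40/23) = 9.9490 × 10⁻⁴ s⁻².
N = √(9.9490 × 10⁻⁴) = 0.031542 rad s⁻¹ ≈ 0.0315 rad s⁻¹.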